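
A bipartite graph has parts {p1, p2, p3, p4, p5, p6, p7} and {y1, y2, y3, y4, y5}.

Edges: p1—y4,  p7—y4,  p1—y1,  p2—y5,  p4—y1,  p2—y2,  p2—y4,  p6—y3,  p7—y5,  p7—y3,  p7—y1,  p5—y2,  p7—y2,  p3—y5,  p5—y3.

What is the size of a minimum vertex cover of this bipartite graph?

The 5 edges p1–y4, p2–y2, p3–y5, p4–y1, p5–y3 form a matching, so any vertex cover needs at least 5 vertices (one per matched edge).
Conversely {y1, y2, y3, y4, y5} meets every edge and has exactly 5 vertices, so 5 is optimal.

5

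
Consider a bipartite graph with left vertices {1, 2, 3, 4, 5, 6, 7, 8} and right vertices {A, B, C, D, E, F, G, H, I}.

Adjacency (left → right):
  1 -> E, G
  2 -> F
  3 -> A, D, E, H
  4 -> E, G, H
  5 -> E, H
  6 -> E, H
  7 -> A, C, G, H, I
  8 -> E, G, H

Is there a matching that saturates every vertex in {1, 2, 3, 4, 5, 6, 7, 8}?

No

The set {1, 4, 5, 6, 8} has only 3 neighbours ({E, G, H}), so by Hall's theorem at most 6 of the 8 left vertices can be matched.
Hence no matching covers every left vertex.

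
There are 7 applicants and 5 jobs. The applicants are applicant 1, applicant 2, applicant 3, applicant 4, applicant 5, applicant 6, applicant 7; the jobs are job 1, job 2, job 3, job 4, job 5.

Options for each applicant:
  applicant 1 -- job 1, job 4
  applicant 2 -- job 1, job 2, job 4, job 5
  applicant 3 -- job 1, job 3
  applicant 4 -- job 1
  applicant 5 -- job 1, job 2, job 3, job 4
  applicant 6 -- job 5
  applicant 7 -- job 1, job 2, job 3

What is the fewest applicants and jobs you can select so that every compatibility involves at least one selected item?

5

The 5 edges applicant 1–job 4, applicant 2–job 5, applicant 3–job 3, applicant 4–job 1, applicant 5–job 2 form a matching, so any vertex cover needs at least 5 vertices (one per matched edge).
Conversely {job 1, job 2, job 3, job 4, job 5} meets every edge and has exactly 5 vertices, so 5 is optimal.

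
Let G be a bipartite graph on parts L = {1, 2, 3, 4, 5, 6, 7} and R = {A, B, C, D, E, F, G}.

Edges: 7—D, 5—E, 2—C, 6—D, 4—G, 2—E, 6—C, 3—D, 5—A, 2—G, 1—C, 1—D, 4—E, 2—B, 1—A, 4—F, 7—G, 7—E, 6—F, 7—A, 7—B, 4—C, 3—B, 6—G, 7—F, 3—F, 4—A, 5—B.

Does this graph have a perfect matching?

Yes

A valid assignment of size 7: 1–D, 2–C, 3–B, 4–A, 5–E, 6–F, 7–G.
Every left vertex is matched, so this is a perfect matching.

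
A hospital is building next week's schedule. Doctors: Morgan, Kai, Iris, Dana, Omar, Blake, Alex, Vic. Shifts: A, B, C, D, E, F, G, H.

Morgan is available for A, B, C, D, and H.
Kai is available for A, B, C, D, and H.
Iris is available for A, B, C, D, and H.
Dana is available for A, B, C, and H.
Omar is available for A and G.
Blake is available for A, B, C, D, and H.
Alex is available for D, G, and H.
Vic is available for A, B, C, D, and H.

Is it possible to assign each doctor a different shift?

The set {Morgan, Kai, Iris, Dana, Omar, Blake, Alex, Vic} has only 6 neighbours ({A, B, C, D, G, H}), so by Hall's theorem at most 6 of the 8 doctors can be matched.
Hence no matching covers every doctor.

No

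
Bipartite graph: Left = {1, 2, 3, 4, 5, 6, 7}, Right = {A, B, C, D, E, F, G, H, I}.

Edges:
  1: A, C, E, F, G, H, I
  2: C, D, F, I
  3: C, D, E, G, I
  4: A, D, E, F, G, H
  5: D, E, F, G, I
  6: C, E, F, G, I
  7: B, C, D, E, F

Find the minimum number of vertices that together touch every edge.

The 7 edges 1–A, 2–C, 3–D, 4–H, 5–G, 6–F, 7–E form a matching, so any vertex cover needs at least 7 vertices (one per matched edge).
Conversely {1, 2, 3, 4, 5, 6, 7} meets every edge and has exactly 7 vertices, so 7 is optimal.

7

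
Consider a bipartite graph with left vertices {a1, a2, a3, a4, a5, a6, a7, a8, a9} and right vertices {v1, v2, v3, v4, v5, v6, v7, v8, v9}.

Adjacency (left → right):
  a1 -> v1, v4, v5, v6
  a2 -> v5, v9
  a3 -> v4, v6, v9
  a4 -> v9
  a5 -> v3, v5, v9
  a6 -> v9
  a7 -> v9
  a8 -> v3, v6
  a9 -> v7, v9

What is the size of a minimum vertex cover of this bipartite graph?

The 7 edges a1–v1, a2–v5, a3–v4, a4–v9, a5–v3, a8–v6, a9–v7 form a matching, so any vertex cover needs at least 7 vertices (one per matched edge).
Conversely {a1, a2, a3, a5, a8, a9, v9} meets every edge and has exactly 7 vertices, so 7 is optimal.

7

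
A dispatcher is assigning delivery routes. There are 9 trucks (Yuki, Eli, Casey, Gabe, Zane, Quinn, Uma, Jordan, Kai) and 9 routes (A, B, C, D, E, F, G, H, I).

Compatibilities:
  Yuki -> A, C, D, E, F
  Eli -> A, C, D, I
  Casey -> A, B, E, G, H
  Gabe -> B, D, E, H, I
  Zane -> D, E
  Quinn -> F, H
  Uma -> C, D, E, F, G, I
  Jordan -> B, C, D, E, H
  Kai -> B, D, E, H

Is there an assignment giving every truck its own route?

A valid assignment of size 9: Yuki–C, Eli–I, Casey–A, Gabe–E, Zane–D, Quinn–F, Uma–G, Jordan–H, Kai–B.
All 9 trucks are covered.

Yes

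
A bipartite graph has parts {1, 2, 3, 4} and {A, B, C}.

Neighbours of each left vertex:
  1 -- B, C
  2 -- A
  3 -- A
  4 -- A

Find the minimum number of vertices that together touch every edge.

2

The 2 edges 1–B, 2–A form a matching, so any vertex cover needs at least 2 vertices (one per matched edge).
Conversely {1, A} meets every edge and has exactly 2 vertices, so 2 is optimal.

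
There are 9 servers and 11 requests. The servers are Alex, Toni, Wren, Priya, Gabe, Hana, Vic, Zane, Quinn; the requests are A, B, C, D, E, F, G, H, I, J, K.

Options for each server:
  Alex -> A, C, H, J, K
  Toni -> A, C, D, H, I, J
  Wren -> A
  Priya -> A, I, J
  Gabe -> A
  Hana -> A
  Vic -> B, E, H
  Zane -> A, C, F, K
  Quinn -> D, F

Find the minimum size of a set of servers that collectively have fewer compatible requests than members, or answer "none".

Take S = {Wren, Gabe}. Its neighbourhood is {A}, so |N(S)| = 1 < |S| = 2.
No single vertex violates Hall's condition since each has at least one neighbour, so 2 is the minimum.

2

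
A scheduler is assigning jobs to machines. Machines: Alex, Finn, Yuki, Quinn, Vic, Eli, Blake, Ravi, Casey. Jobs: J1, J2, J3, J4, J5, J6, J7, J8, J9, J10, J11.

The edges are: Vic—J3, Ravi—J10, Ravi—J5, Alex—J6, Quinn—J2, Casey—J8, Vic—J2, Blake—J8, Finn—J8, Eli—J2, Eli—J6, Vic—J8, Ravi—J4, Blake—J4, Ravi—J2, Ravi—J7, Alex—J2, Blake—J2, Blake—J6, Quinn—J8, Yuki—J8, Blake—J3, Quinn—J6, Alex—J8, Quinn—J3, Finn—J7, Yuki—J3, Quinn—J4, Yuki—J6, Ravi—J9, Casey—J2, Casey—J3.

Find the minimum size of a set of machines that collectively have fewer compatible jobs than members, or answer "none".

Take S = {Alex, Yuki, Vic, Eli, Casey}. Its neighbourhood is {J2, J3, J6, J8}, so |N(S)| = 4 < |S| = 5.
Every subset of size less than 5 has at least as many neighbours as members, so 5 is the minimum.

5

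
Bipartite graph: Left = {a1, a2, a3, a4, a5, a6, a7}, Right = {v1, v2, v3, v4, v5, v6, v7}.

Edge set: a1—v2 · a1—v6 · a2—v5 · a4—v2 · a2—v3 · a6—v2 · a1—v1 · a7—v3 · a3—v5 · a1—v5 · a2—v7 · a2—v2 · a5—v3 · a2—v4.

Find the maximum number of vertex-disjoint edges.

One maximum matching: a1→v1, a2→v4, a3→v5, a4→v2, a5→v3.
The set {a4, a5, a6, a7} has only 2 neighbours ({v2, v3}), so by Hall's theorem at most 5 of the 7 left vertices can be matched.

5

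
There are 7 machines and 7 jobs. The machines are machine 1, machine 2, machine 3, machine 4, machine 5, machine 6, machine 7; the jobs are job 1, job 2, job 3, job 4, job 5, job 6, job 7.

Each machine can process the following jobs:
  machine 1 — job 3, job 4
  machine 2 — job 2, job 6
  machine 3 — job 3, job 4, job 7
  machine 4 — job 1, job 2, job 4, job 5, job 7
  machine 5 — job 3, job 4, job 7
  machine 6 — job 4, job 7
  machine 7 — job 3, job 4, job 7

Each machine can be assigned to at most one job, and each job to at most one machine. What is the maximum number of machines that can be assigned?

5

One maximum matching: machine 1→job 4, machine 2→job 2, machine 3→job 7, machine 4→job 5, machine 5→job 3.
The set {machine 1, machine 3, machine 5, machine 6, machine 7} has only 3 neighbours ({job 3, job 4, job 7}), so by Hall's theorem at most 5 of the 7 machines can be matched.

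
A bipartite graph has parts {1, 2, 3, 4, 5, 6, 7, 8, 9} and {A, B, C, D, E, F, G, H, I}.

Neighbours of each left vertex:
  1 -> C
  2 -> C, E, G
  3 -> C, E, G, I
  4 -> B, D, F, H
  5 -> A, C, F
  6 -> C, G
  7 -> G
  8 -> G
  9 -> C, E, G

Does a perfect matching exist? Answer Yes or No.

No

The set {1, 2, 6, 7, 8, 9} has only 3 neighbours ({C, E, G}), so by Hall's theorem at most 6 of the 9 left vertices can be matched.
Hence no matching covers every left vertex.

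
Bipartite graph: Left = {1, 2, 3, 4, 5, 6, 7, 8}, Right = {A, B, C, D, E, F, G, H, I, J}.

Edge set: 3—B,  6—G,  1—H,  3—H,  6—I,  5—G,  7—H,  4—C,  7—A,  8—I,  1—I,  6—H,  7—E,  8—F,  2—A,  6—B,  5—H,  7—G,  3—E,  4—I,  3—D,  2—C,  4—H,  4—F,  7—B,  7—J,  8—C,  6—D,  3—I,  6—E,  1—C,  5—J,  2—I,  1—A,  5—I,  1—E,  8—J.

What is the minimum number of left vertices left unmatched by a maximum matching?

One maximum matching: 1-A, 2-I, 3-E, 4-F, 5-H, 6-B, 7-G, 8-J.
This saturates every left vertex, so 8 is the maximum.
That matches 8 of the 8, leaving 0 unmatched; no matching can do better.

0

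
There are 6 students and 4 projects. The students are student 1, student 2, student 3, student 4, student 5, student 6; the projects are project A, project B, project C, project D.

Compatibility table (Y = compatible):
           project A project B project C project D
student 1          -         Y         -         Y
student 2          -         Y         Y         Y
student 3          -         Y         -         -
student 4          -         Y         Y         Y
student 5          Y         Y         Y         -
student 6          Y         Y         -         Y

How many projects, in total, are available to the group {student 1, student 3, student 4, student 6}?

4

The union of neighbours of {student 1, student 3, student 4, student 6} is {project A, project B, project C, project D}, which has 4 elements.
Since |N(S)| = 4 ≥ |S| = 4, Hall's condition holds for this subset.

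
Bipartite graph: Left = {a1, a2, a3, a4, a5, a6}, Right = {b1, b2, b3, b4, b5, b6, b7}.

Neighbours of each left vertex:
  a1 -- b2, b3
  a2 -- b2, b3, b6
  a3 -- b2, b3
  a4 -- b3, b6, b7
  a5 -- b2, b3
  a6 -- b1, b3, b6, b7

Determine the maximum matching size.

One maximum matching: a1→b2, a2→b6, a3→b3, a4→b7, a6→b1.
The set {a1, a3, a5} has only 2 neighbours ({b2, b3}), so by Hall's theorem at most 5 of the 6 left vertices can be matched.

5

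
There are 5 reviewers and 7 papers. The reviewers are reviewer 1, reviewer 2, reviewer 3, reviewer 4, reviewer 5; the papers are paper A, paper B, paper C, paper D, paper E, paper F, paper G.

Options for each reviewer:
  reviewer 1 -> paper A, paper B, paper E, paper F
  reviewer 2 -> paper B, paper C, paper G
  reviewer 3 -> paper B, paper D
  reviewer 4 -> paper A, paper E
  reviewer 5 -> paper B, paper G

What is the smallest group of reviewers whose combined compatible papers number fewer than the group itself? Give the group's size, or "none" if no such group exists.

A matching saturating every reviewer exists, for instance reviewer 1→paper E, reviewer 2→paper C, reviewer 3→paper D, reviewer 4→paper A, reviewer 5→paper B.
By Hall's marriage theorem, this means |N(S)| ≥ |S| for every subset S, so no violating subset exists.

none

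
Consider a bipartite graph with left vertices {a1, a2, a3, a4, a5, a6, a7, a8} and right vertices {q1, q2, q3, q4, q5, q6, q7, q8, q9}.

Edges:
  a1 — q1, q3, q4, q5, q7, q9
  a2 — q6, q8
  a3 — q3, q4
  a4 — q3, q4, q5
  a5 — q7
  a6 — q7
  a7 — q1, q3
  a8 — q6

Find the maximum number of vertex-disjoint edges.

A valid assignment of size 7: a1-q9, a2-q8, a3-q4, a4-q5, a5-q7, a7-q3, a8-q6.
The set {a5, a6} has only 1 neighbour ({q7}), so by Hall's theorem at most 7 of the 8 left vertices can be matched.

7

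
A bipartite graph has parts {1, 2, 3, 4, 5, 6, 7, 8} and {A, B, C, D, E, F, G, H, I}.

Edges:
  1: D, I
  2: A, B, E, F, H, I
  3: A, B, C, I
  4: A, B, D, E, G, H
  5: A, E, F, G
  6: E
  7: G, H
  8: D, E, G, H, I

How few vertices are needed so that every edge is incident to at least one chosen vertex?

8

{1, 2, 3, 4, 5, 6, 7, 8} is a vertex cover of size 8: every edge has an endpoint in this set.
No smaller cover exists because 1–D, 2–A, 3–I, 4–B, 5–F, 6–E, 7–H, 8–G is a matching of size 8, and a cover must include an endpoint of each of these disjoint edges (König's theorem).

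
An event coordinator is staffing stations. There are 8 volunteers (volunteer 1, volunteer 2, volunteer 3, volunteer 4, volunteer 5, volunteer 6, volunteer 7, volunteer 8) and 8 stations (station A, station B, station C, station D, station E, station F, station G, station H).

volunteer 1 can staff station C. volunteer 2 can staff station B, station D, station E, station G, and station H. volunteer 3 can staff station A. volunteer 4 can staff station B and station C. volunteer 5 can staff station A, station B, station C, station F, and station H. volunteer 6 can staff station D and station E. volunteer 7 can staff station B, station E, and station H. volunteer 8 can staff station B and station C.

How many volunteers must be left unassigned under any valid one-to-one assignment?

1

A valid assignment of size 7: volunteer 1→station C, volunteer 2→station G, volunteer 3→station A, volunteer 4→station B, volunteer 5→station F, volunteer 6→station D, volunteer 7→station H.
The set {volunteer 1, volunteer 4, volunteer 8} has only 2 neighbours ({station B, station C}), so by Hall's theorem at most 7 of the 8 volunteers can be matched.
That matches 7 of the 8, leaving 1 unmatched; no matching can do better.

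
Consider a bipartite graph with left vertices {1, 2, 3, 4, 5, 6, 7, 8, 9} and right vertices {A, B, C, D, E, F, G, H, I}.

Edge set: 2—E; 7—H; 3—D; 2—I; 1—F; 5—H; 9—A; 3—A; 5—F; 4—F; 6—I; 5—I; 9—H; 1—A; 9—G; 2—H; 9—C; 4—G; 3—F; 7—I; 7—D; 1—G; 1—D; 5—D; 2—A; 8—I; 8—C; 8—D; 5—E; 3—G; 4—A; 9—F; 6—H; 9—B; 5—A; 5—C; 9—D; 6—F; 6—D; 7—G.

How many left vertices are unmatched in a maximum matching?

One maximum matching: 1–D, 2–I, 3–A, 4–F, 5–E, 6–H, 7–G, 8–C, 9–B.
This saturates every left vertex, so 9 is the maximum.
That matches 9 of the 9, leaving 0 unmatched; no matching can do better.

0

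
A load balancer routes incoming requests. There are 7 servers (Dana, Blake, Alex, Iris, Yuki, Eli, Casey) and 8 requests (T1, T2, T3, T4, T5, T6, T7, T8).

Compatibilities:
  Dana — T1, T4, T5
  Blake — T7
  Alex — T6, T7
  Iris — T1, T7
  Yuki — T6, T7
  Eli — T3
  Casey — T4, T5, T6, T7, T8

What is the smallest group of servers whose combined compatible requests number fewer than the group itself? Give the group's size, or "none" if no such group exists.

Take S = {Blake, Alex, Yuki}. Its neighbourhood is {T6, T7}, so |N(S)| = 2 < |S| = 3.
Every subset of size less than 3 has at least as many neighbours as members, so 3 is the minimum.

3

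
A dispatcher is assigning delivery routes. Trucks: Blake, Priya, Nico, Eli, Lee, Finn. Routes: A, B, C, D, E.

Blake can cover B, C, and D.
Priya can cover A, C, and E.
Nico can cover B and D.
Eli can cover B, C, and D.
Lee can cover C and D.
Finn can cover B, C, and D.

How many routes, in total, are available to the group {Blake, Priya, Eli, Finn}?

5

The union of neighbours of {Blake, Priya, Eli, Finn} is {A, B, C, D, E}, which has 5 elements.
Since |N(S)| = 5 ≥ |S| = 4, Hall's condition holds for this subset.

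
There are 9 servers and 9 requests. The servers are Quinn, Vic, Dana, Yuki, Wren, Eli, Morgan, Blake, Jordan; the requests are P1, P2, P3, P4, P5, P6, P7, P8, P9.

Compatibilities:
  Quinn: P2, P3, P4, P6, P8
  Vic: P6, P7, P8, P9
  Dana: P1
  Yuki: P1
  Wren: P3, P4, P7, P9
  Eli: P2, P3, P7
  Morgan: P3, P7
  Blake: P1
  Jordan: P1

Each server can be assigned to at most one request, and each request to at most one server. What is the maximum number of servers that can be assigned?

One maximum matching: Quinn-P2, Vic-P9, Dana-P1, Wren-P4, Eli-P3, Morgan-P7.
The set {Dana, Yuki, Blake, Jordan} has only 1 neighbour ({P1}), so by Hall's theorem at most 6 of the 9 servers can be matched.

6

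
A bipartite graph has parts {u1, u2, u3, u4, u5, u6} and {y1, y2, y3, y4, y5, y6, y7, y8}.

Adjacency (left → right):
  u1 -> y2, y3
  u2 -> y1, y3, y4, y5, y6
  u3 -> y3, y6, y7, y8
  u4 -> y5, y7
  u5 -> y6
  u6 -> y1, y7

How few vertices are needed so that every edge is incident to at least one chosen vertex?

The 6 edges u1–y2, u2–y3, u3–y8, u4–y7, u5–y6, u6–y1 form a matching, so any vertex cover needs at least 6 vertices (one per matched edge).
Conversely {u1, u2, u3, u4, u5, u6} meets every edge and has exactly 6 vertices, so 6 is optimal.

6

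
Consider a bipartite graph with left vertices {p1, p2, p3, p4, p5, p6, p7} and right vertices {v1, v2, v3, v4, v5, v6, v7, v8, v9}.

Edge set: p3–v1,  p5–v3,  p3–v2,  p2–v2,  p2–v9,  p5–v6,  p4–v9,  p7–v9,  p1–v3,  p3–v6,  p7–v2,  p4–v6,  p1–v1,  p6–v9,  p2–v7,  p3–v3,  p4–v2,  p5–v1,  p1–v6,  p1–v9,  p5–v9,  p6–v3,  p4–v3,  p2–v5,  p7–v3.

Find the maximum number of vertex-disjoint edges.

6

A valid assignment of size 6: p1–v6, p2–v7, p3–v1, p4–v2, p5–v9, p6–v3.
The set {p1, p3, p4, p5, p6, p7} has only 5 neighbours ({v1, v2, v3, v6, v9}), so by Hall's theorem at most 6 of the 7 left vertices can be matched.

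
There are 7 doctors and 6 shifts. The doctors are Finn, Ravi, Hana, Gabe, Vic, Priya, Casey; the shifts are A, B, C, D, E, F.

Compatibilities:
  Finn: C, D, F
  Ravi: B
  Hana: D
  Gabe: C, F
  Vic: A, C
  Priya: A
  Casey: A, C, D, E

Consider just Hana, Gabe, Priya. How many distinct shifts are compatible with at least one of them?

The union of neighbours of {Hana, Gabe, Priya} is {A, C, D, F}, which has 4 elements.
Since |N(S)| = 4 ≥ |S| = 3, Hall's condition holds for this subset.

4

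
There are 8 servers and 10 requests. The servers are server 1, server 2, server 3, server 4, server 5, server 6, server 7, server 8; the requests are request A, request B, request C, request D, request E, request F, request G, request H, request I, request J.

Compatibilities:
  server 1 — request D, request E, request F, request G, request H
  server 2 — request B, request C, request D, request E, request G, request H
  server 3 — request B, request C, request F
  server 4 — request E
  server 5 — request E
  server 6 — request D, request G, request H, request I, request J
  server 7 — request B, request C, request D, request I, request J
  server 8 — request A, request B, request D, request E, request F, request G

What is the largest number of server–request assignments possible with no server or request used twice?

7

One maximum matching: server 1-request H, server 2-request C, server 3-request B, server 4-request E, server 6-request G, server 7-request J, server 8-request F.
The set {server 4, server 5} has only 1 neighbour ({request E}), so by Hall's theorem at most 7 of the 8 servers can be matched.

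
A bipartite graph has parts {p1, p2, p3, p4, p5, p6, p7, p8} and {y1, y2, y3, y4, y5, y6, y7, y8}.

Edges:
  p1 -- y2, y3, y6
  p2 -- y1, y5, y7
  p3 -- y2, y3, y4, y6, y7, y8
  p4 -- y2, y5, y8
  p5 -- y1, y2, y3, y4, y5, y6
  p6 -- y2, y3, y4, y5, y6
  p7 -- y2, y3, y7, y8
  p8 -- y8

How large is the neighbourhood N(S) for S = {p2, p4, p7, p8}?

6

The union of neighbours of {p2, p4, p7, p8} is {y1, y2, y3, y5, y7, y8}, which has 6 elements.
Since |N(S)| = 6 ≥ |S| = 4, Hall's condition holds for this subset.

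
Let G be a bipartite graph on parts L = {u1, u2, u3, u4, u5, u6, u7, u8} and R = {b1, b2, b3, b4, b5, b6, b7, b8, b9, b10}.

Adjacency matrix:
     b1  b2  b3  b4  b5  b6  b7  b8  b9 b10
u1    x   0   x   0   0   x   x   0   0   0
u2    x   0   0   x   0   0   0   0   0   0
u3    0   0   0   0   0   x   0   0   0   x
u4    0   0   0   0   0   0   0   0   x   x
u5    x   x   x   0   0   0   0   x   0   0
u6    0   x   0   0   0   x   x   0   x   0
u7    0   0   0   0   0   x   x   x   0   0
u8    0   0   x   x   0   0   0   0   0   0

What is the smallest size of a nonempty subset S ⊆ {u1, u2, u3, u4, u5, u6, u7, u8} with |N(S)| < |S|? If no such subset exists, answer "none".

A matching saturating every left vertex exists, for instance u1→b7, u2→b4, u3→b10, u4→b9, u5→b8, u6→b2, u7→b6, u8→b3.
By Hall's marriage theorem, this means |N(S)| ≥ |S| for every subset S, so no violating subset exists.

none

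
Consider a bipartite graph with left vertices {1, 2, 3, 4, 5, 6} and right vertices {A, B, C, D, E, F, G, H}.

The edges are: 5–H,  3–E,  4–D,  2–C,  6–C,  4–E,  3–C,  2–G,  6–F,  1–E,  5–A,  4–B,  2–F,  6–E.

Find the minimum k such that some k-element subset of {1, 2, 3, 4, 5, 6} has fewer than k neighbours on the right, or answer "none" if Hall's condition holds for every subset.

none

A matching saturating every left vertex exists, for instance 1→E, 2→G, 3→C, 4→B, 5→H, 6→F.
By Hall's marriage theorem, this means |N(S)| ≥ |S| for every subset S, so no violating subset exists.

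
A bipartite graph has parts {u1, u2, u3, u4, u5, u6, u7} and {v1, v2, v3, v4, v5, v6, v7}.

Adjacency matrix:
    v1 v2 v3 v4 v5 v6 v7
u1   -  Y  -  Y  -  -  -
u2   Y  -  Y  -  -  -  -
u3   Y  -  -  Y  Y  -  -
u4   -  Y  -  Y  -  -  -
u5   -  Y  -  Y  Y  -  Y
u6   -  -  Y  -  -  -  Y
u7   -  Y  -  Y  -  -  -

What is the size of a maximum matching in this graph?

One maximum matching: u1→v4, u2→v3, u3→v1, u4→v2, u5→v5, u6→v7.
The set {u1, u4, u7} has only 2 neighbours ({v2, v4}), so by Hall's theorem at most 6 of the 7 left vertices can be matched.

6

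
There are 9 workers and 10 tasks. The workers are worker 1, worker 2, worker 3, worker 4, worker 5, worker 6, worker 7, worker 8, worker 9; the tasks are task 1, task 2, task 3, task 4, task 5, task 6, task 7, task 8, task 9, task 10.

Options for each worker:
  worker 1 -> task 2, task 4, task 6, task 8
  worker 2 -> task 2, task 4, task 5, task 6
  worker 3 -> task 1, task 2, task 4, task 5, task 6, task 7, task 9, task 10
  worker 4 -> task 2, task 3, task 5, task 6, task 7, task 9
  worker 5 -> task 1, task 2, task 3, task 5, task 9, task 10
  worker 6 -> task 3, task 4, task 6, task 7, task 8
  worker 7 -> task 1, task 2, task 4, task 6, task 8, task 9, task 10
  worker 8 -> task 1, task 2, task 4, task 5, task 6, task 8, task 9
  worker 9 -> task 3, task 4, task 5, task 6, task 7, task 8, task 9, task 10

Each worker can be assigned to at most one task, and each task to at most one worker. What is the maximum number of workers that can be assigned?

A valid assignment of size 9: worker 1→task 6, worker 2→task 2, worker 3→task 10, worker 4→task 7, worker 5→task 5, worker 6→task 3, worker 7→task 1, worker 8→task 4, worker 9→task 8.
All 9 workers are matched, so no larger matching exists.

9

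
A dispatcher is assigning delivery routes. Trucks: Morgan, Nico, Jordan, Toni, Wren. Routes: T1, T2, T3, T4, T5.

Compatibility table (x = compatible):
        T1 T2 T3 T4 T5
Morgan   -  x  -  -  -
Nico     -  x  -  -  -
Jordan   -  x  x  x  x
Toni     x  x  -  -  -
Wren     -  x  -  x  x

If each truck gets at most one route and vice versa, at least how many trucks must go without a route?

For example, pair Morgan-T2, Jordan-T4, Toni-T1, Wren-T5.
The set {Morgan, Nico} has only 1 neighbour ({T2}), so by Hall's theorem at most 4 of the 5 trucks can be matched.
That matches 4 of the 5, leaving 1 unmatched; no matching can do better.

1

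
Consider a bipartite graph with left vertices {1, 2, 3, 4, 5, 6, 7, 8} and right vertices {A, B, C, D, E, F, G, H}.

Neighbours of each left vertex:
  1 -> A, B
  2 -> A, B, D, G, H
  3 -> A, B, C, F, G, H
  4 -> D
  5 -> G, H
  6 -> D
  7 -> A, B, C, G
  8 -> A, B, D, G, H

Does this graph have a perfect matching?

The set {4, 6} has only 1 neighbour ({D}), so by Hall's theorem at most 7 of the 8 left vertices can be matched.
Hence no matching covers every left vertex.

No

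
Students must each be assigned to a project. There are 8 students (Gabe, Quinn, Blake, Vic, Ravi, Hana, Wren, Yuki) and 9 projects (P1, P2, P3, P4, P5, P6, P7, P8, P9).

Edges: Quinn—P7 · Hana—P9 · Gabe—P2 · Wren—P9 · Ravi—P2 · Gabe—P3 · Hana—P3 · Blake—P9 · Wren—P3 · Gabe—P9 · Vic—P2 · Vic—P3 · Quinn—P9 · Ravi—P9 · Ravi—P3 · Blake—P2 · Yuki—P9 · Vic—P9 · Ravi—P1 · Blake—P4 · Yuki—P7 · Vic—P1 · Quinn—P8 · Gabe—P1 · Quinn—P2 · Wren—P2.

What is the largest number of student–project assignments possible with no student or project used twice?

For example, pair Gabe-P1, Quinn-P8, Blake-P4, Vic-P2, Ravi-P3, Hana-P9, Yuki-P7.
The set {Gabe, Vic, Ravi, Hana, Wren} has only 4 neighbours ({P1, P2, P3, P9}), so by Hall's theorem at most 7 of the 8 students can be matched.

7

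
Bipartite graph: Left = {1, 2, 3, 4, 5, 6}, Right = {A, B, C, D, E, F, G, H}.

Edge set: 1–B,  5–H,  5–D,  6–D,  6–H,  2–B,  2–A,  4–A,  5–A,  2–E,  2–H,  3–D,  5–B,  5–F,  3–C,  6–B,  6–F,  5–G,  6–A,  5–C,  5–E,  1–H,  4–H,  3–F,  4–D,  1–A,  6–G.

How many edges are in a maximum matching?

A valid assignment of size 6: 1–H, 2–B, 3–F, 4–D, 5–A, 6–G.
All 6 left vertices are matched, so no larger matching exists.

6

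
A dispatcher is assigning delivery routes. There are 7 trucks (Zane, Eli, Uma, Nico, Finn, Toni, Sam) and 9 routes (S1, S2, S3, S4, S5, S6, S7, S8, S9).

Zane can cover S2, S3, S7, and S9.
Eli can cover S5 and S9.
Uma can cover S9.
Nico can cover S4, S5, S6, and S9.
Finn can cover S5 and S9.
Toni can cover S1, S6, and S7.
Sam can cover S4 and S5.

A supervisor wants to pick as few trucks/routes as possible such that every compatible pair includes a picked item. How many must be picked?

A maximum matching has 6 edges (e.g. Zane–S2, Eli–S5, Uma–S9, Nico–S6, Toni–S7, Sam–S4).
By König's theorem the minimum vertex cover has the same size. One such cover is {Zane, Nico, Toni, Sam, S5, S9}.

6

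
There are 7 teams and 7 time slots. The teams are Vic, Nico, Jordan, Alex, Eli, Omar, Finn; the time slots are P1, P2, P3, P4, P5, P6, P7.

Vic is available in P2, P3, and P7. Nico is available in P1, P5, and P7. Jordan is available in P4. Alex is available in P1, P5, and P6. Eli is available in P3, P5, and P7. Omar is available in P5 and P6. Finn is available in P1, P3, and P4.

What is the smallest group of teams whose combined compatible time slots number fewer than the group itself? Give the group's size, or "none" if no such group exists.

A matching saturating every team exists, for instance Vic→P2, Nico→P7, Jordan→P4, Alex→P6, Eli→P3, Omar→P5, Finn→P1.
By Hall's marriage theorem, this means |N(S)| ≥ |S| for every subset S, so no violating subset exists.

none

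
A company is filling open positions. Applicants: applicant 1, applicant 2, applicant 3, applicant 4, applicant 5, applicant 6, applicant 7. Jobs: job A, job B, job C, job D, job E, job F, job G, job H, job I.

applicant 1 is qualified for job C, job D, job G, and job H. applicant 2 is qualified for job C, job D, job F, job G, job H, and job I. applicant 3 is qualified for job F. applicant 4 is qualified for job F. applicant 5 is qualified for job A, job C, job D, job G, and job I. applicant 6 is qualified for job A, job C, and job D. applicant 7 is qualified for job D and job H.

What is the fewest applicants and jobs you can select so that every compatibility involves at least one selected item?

The 6 edges applicant 1–job C, applicant 2–job D, applicant 3–job F, applicant 5–job G, applicant 6–job A, applicant 7–job H form a matching, so any vertex cover needs at least 6 vertices (one per matched edge).
Conversely {applicant 1, applicant 2, applicant 5, applicant 6, applicant 7, job F} meets every edge and has exactly 6 vertices, so 6 is optimal.

6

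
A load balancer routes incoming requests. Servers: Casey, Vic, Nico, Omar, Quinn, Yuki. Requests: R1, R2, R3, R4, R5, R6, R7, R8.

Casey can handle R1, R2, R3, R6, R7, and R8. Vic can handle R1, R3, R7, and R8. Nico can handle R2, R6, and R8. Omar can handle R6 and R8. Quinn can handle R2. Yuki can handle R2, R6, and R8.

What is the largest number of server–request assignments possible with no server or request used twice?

5

One maximum matching: Casey→R3, Vic→R7, Nico→R6, Omar→R8, Quinn→R2.
The set {Nico, Omar, Quinn, Yuki} has only 3 neighbours ({R2, R6, R8}), so by Hall's theorem at most 5 of the 6 servers can be matched.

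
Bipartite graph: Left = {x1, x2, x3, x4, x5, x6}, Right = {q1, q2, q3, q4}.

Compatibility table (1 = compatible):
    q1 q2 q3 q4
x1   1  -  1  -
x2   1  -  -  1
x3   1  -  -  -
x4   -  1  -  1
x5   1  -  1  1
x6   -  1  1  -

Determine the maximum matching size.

One maximum matching: x1–q3, x2–q4, x3–q1, x4–q2.
The set {x1, x2, x3, x4, x5, x6} has only 4 neighbours ({q1, q2, q3, q4}), so by Hall's theorem at most 4 of the 6 left vertices can be matched.

4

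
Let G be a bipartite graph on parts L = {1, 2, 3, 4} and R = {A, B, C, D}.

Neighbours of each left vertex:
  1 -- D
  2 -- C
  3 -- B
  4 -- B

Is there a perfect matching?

The set {3, 4} has only 1 neighbour ({B}), so by Hall's theorem at most 3 of the 4 left vertices can be matched.
Hence no matching covers every left vertex.

No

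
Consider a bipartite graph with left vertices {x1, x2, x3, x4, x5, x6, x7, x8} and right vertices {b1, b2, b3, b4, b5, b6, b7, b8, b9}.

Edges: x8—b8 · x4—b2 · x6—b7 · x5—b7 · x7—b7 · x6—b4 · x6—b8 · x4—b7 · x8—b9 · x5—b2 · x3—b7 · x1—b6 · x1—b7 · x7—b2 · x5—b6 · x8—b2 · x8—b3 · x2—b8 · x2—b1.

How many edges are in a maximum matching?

6

For example, pair x1–b6, x2–b1, x3–b7, x4–b2, x6–b8, x8–b3.
The set {x1, x3, x4, x5, x7} has only 3 neighbours ({b2, b6, b7}), so by Hall's theorem at most 6 of the 8 left vertices can be matched.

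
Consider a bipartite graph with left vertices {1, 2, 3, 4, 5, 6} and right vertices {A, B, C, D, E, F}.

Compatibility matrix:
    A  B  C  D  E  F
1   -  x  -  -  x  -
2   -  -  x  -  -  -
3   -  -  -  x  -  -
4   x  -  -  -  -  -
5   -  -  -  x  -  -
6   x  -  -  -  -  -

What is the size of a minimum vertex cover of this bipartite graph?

A maximum matching has 4 edges (e.g. 1–B, 2–C, 3–D, 4–A).
By König's theorem the minimum vertex cover has the same size. One such cover is {1, 2, A, D}.

4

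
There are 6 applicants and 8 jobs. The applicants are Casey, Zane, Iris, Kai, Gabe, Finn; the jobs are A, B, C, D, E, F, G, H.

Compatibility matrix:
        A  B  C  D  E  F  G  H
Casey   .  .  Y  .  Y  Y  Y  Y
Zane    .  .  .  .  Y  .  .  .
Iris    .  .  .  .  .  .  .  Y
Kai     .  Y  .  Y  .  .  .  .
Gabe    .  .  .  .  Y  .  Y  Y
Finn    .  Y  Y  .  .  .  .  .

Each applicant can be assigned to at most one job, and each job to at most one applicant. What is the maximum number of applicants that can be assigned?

6

One maximum matching: Casey-F, Zane-E, Iris-H, Kai-D, Gabe-G, Finn-B.
All 6 applicants are matched, so no larger matching exists.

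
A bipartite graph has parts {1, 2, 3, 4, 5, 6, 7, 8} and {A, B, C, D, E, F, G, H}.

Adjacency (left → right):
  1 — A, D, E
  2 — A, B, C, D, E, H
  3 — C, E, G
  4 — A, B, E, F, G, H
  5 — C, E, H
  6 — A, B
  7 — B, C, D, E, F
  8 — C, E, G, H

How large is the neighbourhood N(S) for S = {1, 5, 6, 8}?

The union of neighbours of {1, 5, 6, 8} is {A, B, C, D, E, G, H}, which has 7 elements.
Since |N(S)| = 7 ≥ |S| = 4, Hall's condition holds for this subset.

7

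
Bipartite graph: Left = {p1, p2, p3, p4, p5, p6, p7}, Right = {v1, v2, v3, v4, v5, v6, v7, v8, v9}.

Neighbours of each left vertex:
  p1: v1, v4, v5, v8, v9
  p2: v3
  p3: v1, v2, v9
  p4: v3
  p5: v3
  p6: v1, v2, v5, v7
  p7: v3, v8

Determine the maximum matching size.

One maximum matching: p1–v5, p2–v3, p3–v1, p6–v2, p7–v8.
The set {p2, p4, p5} has only 1 neighbour ({v3}), so by Hall's theorem at most 5 of the 7 left vertices can be matched.

5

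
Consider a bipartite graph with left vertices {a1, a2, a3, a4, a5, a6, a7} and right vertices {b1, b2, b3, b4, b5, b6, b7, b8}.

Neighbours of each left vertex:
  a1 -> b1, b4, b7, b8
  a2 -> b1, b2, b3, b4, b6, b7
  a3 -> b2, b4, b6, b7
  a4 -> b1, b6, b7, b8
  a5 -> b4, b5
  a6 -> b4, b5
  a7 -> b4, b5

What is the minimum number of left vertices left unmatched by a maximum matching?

1

For example, pair a1-b7, a2-b1, a3-b6, a4-b8, a5-b4, a6-b5.
The set {a5, a6, a7} has only 2 neighbours ({b4, b5}), so by Hall's theorem at most 6 of the 7 left vertices can be matched.
That matches 6 of the 7, leaving 1 unmatched; no matching can do better.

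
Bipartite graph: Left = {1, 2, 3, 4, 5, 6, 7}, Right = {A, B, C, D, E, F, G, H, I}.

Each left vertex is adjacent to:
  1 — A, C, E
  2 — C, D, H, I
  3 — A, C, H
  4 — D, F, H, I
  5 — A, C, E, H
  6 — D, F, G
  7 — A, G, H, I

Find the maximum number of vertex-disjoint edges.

A valid assignment of size 7: 1–E, 2–C, 3–A, 4–D, 5–H, 6–F, 7–I.
This saturates every left vertex, so 7 is the maximum.

7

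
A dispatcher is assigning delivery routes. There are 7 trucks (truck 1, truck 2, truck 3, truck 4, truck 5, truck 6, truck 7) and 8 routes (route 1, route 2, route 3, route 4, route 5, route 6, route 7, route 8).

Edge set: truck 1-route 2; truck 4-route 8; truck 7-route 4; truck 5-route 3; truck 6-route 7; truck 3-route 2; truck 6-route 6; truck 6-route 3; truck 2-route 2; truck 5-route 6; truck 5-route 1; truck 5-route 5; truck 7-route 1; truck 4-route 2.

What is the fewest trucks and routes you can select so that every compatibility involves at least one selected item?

5

A maximum matching has 5 edges (e.g. truck 1–route 2, truck 4–route 8, truck 5–route 6, truck 6–route 7, truck 7–route 4).
By König's theorem the minimum vertex cover has the same size. One such cover is {truck 4, truck 5, truck 6, truck 7, route 2}.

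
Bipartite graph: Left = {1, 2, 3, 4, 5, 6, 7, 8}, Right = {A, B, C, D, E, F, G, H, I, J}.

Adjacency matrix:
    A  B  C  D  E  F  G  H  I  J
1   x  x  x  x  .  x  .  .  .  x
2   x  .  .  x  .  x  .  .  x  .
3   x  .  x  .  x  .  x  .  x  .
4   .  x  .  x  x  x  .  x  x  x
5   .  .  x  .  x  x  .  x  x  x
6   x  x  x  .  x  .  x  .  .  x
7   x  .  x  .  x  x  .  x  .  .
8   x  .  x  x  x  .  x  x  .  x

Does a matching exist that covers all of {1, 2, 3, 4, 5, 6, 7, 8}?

One maximum matching: 1-A, 2-D, 3-G, 4-H, 5-F, 6-B, 7-E, 8-J.
Every left vertex is matched, so this matching saturates all of them.

Yes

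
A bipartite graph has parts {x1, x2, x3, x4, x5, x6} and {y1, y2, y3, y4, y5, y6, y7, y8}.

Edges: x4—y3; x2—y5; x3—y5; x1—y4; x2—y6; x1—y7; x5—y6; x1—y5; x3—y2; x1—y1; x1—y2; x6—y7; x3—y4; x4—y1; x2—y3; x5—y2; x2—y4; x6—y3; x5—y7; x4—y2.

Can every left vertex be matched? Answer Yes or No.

Yes

A valid assignment of size 6: x1→y7, x2→y4, x3→y5, x4→y1, x5→y2, x6→y3.
All 6 left vertices are covered.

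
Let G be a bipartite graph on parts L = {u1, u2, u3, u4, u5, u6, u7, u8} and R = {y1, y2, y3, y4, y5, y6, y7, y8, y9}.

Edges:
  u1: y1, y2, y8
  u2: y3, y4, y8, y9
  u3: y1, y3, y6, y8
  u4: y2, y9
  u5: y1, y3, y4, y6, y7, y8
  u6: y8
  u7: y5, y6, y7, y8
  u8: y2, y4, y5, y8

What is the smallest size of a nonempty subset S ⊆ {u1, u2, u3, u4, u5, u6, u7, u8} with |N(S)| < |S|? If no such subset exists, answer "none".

A matching saturating every left vertex exists, for instance u1→y1, u2→y4, u3→y3, u4→y9, u5→y6, u6→y8, u7→y7, u8→y2.
By Hall's marriage theorem, this means |N(S)| ≥ |S| for every subset S, so no violating subset exists.

none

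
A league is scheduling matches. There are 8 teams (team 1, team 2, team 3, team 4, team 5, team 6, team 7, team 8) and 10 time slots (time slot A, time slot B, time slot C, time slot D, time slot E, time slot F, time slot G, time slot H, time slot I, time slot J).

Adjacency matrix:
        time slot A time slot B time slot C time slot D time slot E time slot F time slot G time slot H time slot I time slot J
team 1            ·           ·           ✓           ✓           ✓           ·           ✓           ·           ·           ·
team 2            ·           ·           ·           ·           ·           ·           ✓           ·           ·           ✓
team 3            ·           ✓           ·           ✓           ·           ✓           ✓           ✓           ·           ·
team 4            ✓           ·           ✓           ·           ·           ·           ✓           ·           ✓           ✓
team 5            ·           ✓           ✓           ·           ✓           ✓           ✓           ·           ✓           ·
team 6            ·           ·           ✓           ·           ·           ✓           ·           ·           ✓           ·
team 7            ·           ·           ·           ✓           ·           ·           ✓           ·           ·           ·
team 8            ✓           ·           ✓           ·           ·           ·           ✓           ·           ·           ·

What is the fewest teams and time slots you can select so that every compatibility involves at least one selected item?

8

A maximum matching has 8 edges (e.g. team 1–time slot C, team 2–time slot J, team 3–time slot H, team 4–time slot I, team 5–time slot E, team 6–time slot F, team 7–time slot D, team 8–time slot G).
By König's theorem the minimum vertex cover has the same size. One such cover is {team 1, team 2, team 3, team 4, team 5, team 6, team 7, team 8}.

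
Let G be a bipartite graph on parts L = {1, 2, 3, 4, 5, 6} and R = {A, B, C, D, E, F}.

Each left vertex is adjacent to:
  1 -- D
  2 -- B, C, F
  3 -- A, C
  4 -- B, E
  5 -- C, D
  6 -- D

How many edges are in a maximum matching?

For example, pair 1–D, 2–F, 3–A, 4–B, 5–C.
The set {1, 6} has only 1 neighbour ({D}), so by Hall's theorem at most 5 of the 6 left vertices can be matched.

5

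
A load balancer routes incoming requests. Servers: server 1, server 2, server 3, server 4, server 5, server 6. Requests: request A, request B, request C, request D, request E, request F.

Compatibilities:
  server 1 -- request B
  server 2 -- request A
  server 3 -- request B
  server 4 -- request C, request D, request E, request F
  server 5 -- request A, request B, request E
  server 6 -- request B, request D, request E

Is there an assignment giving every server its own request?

The set {server 1, server 3} has only 1 neighbour ({request B}), so by Hall's theorem at most 5 of the 6 servers can be matched.
Hence no matching covers every server.

No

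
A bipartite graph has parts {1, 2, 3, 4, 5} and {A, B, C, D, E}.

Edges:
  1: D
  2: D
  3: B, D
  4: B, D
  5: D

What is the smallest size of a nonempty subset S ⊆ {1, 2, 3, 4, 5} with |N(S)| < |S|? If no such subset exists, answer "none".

2

Take S = {1, 2}. Its neighbourhood is {D}, so |N(S)| = 1 < |S| = 2.
No single vertex violates Hall's condition since each has at least one neighbour, so 2 is the minimum.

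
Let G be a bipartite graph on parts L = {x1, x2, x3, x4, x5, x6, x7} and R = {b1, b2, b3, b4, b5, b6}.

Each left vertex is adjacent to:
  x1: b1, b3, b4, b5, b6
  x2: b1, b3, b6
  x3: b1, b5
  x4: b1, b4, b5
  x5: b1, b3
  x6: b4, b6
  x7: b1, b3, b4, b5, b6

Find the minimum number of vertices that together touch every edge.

{b1, b3, b4, b5, b6} is a vertex cover of size 5: every edge has an endpoint in this set.
No smaller cover exists because x1–b1, x2–b6, x3–b5, x4–b4, x5–b3 is a matching of size 5, and a cover must include an endpoint of each of these disjoint edges (König's theorem).

5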